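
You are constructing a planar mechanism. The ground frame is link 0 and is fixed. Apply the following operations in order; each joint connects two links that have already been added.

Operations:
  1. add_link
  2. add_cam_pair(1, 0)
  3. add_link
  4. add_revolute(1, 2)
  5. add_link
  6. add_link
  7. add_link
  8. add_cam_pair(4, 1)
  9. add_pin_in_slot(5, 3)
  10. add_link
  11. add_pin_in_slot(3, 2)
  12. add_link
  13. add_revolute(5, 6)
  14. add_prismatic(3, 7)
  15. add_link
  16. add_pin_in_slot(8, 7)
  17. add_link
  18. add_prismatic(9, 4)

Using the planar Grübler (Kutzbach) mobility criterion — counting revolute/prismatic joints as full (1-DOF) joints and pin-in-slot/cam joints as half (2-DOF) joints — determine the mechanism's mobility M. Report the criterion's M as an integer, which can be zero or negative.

M = 14

link 0 = ground. State L|J1|J2 = 1|0|0
+link1  2|0|0
C(1,0) f=2→J2  2|0|1
+link2  3|0|1
R(1,2) f=1→J1  3|1|1
+link3  4|1|1
+link4  5|1|1
+link5  6|1|1
C(4,1) f=2→J2  6|1|2
PS(5,3) f=2→J2  6|1|3
+link6  7|1|3
PS(3,2) f=2→J2  7|1|4
+link7  8|1|4
R(5,6) f=1→J1  8|2|4
P(3,7) f=1→J1  8|3|4
+link8  9|3|4
PS(8,7) f=2→J2  9|3|5
+link9  10|3|5
P(9,4) f=1→J1  10|4|5
M = 3(10−1)−2·4−5 = 27−8−5 = 14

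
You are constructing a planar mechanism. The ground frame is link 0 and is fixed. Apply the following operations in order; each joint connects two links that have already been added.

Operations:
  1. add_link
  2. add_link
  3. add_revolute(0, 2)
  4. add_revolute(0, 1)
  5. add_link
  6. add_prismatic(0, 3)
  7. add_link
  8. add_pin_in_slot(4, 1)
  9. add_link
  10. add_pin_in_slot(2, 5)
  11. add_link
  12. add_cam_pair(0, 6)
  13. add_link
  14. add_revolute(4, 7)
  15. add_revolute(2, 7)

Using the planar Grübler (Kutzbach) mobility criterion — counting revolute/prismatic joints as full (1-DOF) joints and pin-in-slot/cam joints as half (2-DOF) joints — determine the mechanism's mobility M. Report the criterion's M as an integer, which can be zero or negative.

M = 8

[1;0;0] (link 0 is ground)
L+ [2;0;0]
L+ [3;0;0]
R(0,2)∈J1 [3;1;0]
R(0,1)∈J1 [3;2;0]
L+ [4;2;0]
P(0,3)∈J1 [4;3;0]
L+ [5;3;0]
PS(4,1)∈J2 [5;3;1]
L+ [6;3;1]
PS(2,5)∈J2 [6;3;2]
L+ [7;3;2]
C(0,6)∈J2 [7;3;3]
L+ [8;3;3]
R(4,7)∈J1 [8;4;3]
R(2,7)∈J1 [8;5;3]
mobility = 21 − 10 − 3 = 8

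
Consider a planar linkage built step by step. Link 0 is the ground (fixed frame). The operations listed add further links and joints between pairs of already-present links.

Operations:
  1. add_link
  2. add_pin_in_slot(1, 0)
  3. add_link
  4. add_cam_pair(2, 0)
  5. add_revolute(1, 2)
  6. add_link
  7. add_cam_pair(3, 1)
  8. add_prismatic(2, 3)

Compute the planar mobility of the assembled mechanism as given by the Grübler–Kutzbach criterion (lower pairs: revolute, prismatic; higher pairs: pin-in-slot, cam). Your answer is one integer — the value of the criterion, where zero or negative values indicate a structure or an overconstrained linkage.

M = 2

link 0 = ground. State L|J1|J2 = 1|0|0
+link1  2|0|0
PS(1,0) f=2→J2  2|0|1
+link2  3|0|1
C(2,0) f=2→J2  3|0|2
R(1,2) f=1→J1  3|1|2
+link3  4|1|2
C(3,1) f=2→J2  4|1|3
P(2,3) f=1→J1  4|2|3
M = 3(4−1)−2·2−3 = 9−4−3 = 2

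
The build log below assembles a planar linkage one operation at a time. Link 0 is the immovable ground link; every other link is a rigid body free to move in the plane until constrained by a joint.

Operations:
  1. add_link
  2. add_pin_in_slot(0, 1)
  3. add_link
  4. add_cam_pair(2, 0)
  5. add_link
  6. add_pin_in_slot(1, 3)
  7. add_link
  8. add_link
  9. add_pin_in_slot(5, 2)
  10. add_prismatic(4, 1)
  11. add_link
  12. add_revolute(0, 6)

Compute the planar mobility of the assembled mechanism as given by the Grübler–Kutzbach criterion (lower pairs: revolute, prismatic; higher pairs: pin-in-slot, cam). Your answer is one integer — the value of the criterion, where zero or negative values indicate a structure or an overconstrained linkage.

M = 10

[1;0;0] (link 0 is ground)
L+ [2;0;0]
PS(0,1)∈J2 [2;0;1]
L+ [3;0;1]
C(2,0)∈J2 [3;0;2]
L+ [4;0;2]
PS(1,3)∈J2 [4;0;3]
L+ [5;0;3]
L+ [6;0;3]
PS(5,2)∈J2 [6;0;4]
P(4,1)∈J1 [6;1;4]
L+ [7;1;4]
R(0,6)∈J1 [7;2;4]
mobility = 18 − 4 − 4 = 10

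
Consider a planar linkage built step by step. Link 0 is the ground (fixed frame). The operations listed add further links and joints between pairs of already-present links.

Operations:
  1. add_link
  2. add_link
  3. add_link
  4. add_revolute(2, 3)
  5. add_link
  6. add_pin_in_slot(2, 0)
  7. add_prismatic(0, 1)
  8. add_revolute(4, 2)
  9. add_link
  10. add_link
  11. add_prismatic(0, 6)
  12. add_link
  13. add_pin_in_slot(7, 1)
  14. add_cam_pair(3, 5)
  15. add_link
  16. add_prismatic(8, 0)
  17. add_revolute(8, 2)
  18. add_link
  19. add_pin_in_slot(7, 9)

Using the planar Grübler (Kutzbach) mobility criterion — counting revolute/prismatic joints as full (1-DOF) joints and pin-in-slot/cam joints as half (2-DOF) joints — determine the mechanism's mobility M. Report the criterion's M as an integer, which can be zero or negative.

L=1 J1=0 J2=0
add link → L=2 J1=0 J2=0
add link → L=3 J1=0 J2=0
add link → L=4 J1=0 J2=0
R@2,3 dof=1 J1 → L=4 J1=1 J2=0
add link → L=5 J1=1 J2=0
PS@2,0 dof=2 J2 → L=5 J1=1 J2=1
P@0,1 dof=1 J1 → L=5 J1=2 J2=1
R@4,2 dof=1 J1 → L=5 J1=3 J2=1
add link → L=6 J1=3 J2=1
add link → L=7 J1=3 J2=1
P@0,6 dof=1 J1 → L=7 J1=4 J2=1
add link → L=8 J1=4 J2=1
PS@7,1 dof=2 J2 → L=8 J1=4 J2=2
C@3,5 dof=2 J2 → L=8 J1=4 J2=3
add link → L=9 J1=4 J2=3
P@8,0 dof=1 J1 → L=9 J1=5 J2=3
R@8,2 dof=1 J1 → L=9 J1=6 J2=3
add link → L=10 J1=6 J2=3
PS@7,9 dof=2 J2 → L=10 J1=6 J2=4
M=3(L−1)−2J1−J2=3·9−2·6−4=11

M = 11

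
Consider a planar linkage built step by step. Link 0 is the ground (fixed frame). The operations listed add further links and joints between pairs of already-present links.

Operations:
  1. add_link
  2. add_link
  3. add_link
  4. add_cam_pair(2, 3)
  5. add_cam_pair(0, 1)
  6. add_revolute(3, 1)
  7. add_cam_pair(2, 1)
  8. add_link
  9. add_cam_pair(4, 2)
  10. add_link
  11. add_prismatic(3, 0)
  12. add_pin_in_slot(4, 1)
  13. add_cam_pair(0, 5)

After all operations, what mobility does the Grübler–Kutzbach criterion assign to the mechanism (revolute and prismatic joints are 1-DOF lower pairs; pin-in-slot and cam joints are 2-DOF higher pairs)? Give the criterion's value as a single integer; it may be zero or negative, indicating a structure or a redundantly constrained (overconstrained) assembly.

M = 5

ground; <1,0,0>
#1 <2,0,0>
#2 <3,0,0>
#3 <4,0,0>
C:2↔3 J2 <4,0,1>
C:0↔1 J2 <4,0,2>
R:3↔1 J1 <4,1,2>
C:2↔1 J2 <4,1,3>
#4 <5,1,3>
C:4↔2 J2 <5,1,4>
#5 <6,1,4>
P:3↔0 J1 <6,2,4>
PS:4↔1 J2 <6,2,5>
C:0↔5 J2 <6,2,6>
3×5 − 2×2 − 1×6 = 5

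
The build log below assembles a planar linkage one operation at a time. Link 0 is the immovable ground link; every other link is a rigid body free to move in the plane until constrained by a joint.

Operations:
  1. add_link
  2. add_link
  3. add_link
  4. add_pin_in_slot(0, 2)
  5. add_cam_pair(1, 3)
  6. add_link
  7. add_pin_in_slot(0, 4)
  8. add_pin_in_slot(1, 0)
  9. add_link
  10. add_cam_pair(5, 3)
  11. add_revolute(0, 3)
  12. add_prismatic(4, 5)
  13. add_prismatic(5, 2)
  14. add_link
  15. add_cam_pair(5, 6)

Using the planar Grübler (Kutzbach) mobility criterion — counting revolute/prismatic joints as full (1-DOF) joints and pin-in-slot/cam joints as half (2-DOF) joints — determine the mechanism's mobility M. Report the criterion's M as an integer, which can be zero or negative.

M = 6

(L,J1,J2)=(1,0,0); link0 fixed
link1: (2,0,0)
link2: (3,0,0)
link3: (4,0,0)
PS 0-2 [J2]: (4,0,1)
C 1-3 [J2]: (4,0,2)
link4: (5,0,2)
PS 0-4 [J2]: (5,0,3)
PS 1-0 [J2]: (5,0,4)
link5: (6,0,4)
C 5-3 [J2]: (6,0,5)
R 0-3 [J1]: (6,1,5)
P 4-5 [J1]: (6,2,5)
P 5-2 [J1]: (6,3,5)
link6: (7,3,5)
C 5-6 [J2]: (7,3,6)
Grübler: 3·6 − 2·3 − 6 = 6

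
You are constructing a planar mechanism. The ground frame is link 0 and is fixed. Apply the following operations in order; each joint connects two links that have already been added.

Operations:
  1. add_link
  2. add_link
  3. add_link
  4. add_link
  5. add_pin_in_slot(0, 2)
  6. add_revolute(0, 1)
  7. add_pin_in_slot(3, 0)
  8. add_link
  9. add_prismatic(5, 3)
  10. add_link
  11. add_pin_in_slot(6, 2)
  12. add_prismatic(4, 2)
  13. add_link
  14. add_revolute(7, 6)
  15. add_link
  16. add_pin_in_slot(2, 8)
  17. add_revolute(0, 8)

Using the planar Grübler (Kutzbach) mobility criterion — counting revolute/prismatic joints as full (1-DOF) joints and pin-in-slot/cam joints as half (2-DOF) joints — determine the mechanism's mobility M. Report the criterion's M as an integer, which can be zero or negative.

M = 10

L=1 J1=0 J2=0
add link → L=2 J1=0 J2=0
add link → L=3 J1=0 J2=0
add link → L=4 J1=0 J2=0
add link → L=5 J1=0 J2=0
PS@0,2 dof=2 J2 → L=5 J1=0 J2=1
R@0,1 dof=1 J1 → L=5 J1=1 J2=1
PS@3,0 dof=2 J2 → L=5 J1=1 J2=2
add link → L=6 J1=1 J2=2
P@5,3 dof=1 J1 → L=6 J1=2 J2=2
add link → L=7 J1=2 J2=2
PS@6,2 dof=2 J2 → L=7 J1=2 J2=3
P@4,2 dof=1 J1 → L=7 J1=3 J2=3
add link → L=8 J1=3 J2=3
R@7,6 dof=1 J1 → L=8 J1=4 J2=3
add link → L=9 J1=4 J2=3
PS@2,8 dof=2 J2 → L=9 J1=4 J2=4
R@0,8 dof=1 J1 → L=9 J1=5 J2=4
M=3(L−1)−2J1−J2=3·8−2·5−4=10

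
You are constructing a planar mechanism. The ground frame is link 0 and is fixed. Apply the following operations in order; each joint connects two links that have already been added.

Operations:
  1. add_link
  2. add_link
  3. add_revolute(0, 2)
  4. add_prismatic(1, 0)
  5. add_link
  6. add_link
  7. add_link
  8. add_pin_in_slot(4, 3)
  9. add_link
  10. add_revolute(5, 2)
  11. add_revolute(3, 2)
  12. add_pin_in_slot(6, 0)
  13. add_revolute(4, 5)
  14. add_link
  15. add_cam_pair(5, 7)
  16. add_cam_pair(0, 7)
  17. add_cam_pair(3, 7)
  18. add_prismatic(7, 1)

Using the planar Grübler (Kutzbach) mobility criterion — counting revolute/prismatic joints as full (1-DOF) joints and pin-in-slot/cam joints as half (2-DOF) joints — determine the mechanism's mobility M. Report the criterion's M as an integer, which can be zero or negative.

M = 4

link 0 = ground. State L|J1|J2 = 1|0|0
+link1  2|0|0
+link2  3|0|0
R(0,2) f=1→J1  3|1|0
P(1,0) f=1→J1  3|2|0
+link3  4|2|0
+link4  5|2|0
+link5  6|2|0
PS(4,3) f=2→J2  6|2|1
+link6  7|2|1
R(5,2) f=1→J1  7|3|1
R(3,2) f=1→J1  7|4|1
PS(6,0) f=2→J2  7|4|2
R(4,5) f=1→J1  7|5|2
+link7  8|5|2
C(5,7) f=2→J2  8|5|3
C(0,7) f=2→J2  8|5|4
C(3,7) f=2→J2  8|5|5
P(7,1) f=1→J1  8|6|5
M = 3(8−1)−2·6−5 = 21−12−5 = 4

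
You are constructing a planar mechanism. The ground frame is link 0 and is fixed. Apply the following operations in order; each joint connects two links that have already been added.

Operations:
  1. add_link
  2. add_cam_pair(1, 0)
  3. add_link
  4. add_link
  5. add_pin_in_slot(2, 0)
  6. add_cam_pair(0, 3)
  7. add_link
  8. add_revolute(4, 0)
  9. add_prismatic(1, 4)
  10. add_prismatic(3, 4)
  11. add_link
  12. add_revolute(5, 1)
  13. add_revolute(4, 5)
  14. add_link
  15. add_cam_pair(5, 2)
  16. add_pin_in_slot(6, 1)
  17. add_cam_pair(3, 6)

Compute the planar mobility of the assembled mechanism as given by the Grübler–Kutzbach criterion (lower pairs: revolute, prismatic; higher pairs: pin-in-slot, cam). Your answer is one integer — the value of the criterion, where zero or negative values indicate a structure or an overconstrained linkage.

[1;0;0] (link 0 is ground)
L+ [2;0;0]
C(1,0)∈J2 [2;0;1]
L+ [3;0;1]
L+ [4;0;1]
PS(2,0)∈J2 [4;0;2]
C(0,3)∈J2 [4;0;3]
L+ [5;0;3]
R(4,0)∈J1 [5;1;3]
P(1,4)∈J1 [5;2;3]
P(3,4)∈J1 [5;3;3]
L+ [6;3;3]
R(5,1)∈J1 [6;4;3]
R(4,5)∈J1 [6;5;3]
L+ [7;5;3]
C(5,2)∈J2 [7;5;4]
PS(6,1)∈J2 [7;5;5]
C(3,6)∈J2 [7;5;6]
mobility = 18 − 10 − 6 = 2

M = 2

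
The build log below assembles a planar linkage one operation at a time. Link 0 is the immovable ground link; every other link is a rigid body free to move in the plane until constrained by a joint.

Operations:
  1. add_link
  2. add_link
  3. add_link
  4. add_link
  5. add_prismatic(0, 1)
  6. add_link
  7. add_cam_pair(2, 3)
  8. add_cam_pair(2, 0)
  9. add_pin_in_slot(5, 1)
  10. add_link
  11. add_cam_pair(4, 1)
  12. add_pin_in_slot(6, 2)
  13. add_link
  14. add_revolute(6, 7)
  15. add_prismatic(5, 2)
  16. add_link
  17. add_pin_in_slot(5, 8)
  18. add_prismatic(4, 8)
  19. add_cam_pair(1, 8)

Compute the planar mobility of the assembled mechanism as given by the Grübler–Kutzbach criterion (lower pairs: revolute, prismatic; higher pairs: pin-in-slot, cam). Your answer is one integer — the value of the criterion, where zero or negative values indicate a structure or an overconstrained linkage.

M = 9

ground; <1,0,0>
#1 <2,0,0>
#2 <3,0,0>
#3 <4,0,0>
#4 <5,0,0>
P:0↔1 J1 <5,1,0>
#5 <6,1,0>
C:2↔3 J2 <6,1,1>
C:2↔0 J2 <6,1,2>
PS:5↔1 J2 <6,1,3>
#6 <7,1,3>
C:4↔1 J2 <7,1,4>
PS:6↔2 J2 <7,1,5>
#7 <8,1,5>
R:6↔7 J1 <8,2,5>
P:5↔2 J1 <8,3,5>
#8 <9,3,5>
PS:5↔8 J2 <9,3,6>
P:4↔8 J1 <9,4,6>
C:1↔8 J2 <9,4,7>
3×8 − 2×4 − 1×7 = 9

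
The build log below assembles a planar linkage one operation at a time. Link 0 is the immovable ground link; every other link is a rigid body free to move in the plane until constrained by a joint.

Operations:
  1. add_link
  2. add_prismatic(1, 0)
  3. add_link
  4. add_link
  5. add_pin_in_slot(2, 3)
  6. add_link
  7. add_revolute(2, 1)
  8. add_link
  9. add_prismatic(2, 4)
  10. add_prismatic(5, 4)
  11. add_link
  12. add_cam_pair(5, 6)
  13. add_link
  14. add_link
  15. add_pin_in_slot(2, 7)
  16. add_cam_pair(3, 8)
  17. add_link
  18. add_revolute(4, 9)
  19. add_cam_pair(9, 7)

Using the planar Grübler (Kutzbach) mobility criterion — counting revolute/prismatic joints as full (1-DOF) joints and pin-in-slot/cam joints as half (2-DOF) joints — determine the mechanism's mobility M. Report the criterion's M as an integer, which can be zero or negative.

L=1 J1=0 J2=0
add link → L=2 J1=0 J2=0
P@1,0 dof=1 J1 → L=2 J1=1 J2=0
add link → L=3 J1=1 J2=0
add link → L=4 J1=1 J2=0
PS@2,3 dof=2 J2 → L=4 J1=1 J2=1
add link → L=5 J1=1 J2=1
R@2,1 dof=1 J1 → L=5 J1=2 J2=1
add link → L=6 J1=2 J2=1
P@2,4 dof=1 J1 → L=6 J1=3 J2=1
P@5,4 dof=1 J1 → L=6 J1=4 J2=1
add link → L=7 J1=4 J2=1
C@5,6 dof=2 J2 → L=7 J1=4 J2=2
add link → L=8 J1=4 J2=2
add link → L=9 J1=4 J2=2
PS@2,7 dof=2 J2 → L=9 J1=4 J2=3
C@3,8 dof=2 J2 → L=9 J1=4 J2=4
add link → L=10 J1=4 J2=4
R@4,9 dof=1 J1 → L=10 J1=5 J2=4
C@9,7 dof=2 J2 → L=10 J1=5 J2=5
M=3(L−1)−2J1−J2=3·9−2·5−5=12

M = 12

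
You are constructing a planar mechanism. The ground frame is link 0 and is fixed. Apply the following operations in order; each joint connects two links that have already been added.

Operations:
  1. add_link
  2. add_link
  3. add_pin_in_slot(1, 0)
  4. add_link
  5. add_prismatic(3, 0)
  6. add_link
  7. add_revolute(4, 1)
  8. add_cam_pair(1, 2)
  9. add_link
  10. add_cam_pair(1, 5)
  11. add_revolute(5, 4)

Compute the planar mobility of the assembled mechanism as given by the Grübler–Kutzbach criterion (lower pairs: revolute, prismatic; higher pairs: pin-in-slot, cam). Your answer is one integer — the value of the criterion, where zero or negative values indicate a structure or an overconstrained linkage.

ground; <1,0,0>
#1 <2,0,0>
#2 <3,0,0>
PS:1↔0 J2 <3,0,1>
#3 <4,0,1>
P:3↔0 J1 <4,1,1>
#4 <5,1,1>
R:4↔1 J1 <5,2,1>
C:1↔2 J2 <5,2,2>
#5 <6,2,2>
C:1↔5 J2 <6,2,3>
R:5↔4 J1 <6,3,3>
3×5 − 2×3 − 1×3 = 6

M = 6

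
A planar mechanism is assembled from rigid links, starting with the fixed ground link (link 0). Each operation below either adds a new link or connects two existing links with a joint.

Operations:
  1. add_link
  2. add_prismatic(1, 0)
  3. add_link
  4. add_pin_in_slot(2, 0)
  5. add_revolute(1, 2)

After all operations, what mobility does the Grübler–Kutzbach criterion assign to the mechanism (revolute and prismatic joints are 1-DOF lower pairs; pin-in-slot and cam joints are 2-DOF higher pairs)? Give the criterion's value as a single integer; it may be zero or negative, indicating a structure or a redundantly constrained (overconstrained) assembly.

(L,J1,J2)=(1,0,0); link0 fixed
link1: (2,0,0)
P 1-0 [J1]: (2,1,0)
link2: (3,1,0)
PS 2-0 [J2]: (3,1,1)
R 1-2 [J1]: (3,2,1)
Grübler: 3·2 − 2·2 − 1 = 1

M = 1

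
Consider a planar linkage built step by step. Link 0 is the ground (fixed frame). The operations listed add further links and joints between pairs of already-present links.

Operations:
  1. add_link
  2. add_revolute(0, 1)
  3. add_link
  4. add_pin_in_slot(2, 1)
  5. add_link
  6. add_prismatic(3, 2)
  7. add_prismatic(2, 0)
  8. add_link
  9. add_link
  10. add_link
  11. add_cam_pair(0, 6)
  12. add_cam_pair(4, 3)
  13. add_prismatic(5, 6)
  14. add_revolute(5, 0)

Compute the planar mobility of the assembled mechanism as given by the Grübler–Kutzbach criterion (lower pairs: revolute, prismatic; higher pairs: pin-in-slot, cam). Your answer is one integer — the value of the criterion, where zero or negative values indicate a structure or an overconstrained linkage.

M = 5

L=1 J1=0 J2=0
add link → L=2 J1=0 J2=0
R@0,1 dof=1 J1 → L=2 J1=1 J2=0
add link → L=3 J1=1 J2=0
PS@2,1 dof=2 J2 → L=3 J1=1 J2=1
add link → L=4 J1=1 J2=1
P@3,2 dof=1 J1 → L=4 J1=2 J2=1
P@2,0 dof=1 J1 → L=4 J1=3 J2=1
add link → L=5 J1=3 J2=1
add link → L=6 J1=3 J2=1
add link → L=7 J1=3 J2=1
C@0,6 dof=2 J2 → L=7 J1=3 J2=2
C@4,3 dof=2 J2 → L=7 J1=3 J2=3
P@5,6 dof=1 J1 → L=7 J1=4 J2=3
R@5,0 dof=1 J1 → L=7 J1=5 J2=3
M=3(L−1)−2J1−J2=3·6−2·5−3=5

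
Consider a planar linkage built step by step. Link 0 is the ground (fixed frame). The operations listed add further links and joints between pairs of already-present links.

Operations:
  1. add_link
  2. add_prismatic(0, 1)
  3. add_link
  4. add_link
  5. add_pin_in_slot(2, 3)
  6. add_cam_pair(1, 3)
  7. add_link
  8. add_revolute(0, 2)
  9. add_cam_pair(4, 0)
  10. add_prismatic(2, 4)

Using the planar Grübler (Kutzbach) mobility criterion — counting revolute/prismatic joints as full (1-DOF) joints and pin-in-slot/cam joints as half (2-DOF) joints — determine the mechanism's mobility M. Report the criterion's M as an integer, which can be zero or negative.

(L,J1,J2)=(1,0,0); link0 fixed
link1: (2,0,0)
P 0-1 [J1]: (2,1,0)
link2: (3,1,0)
link3: (4,1,0)
PS 2-3 [J2]: (4,1,1)
C 1-3 [J2]: (4,1,2)
link4: (5,1,2)
R 0-2 [J1]: (5,2,2)
C 4-0 [J2]: (5,2,3)
P 2-4 [J1]: (5,3,3)
Grübler: 3·4 − 2·3 − 3 = 3

M = 3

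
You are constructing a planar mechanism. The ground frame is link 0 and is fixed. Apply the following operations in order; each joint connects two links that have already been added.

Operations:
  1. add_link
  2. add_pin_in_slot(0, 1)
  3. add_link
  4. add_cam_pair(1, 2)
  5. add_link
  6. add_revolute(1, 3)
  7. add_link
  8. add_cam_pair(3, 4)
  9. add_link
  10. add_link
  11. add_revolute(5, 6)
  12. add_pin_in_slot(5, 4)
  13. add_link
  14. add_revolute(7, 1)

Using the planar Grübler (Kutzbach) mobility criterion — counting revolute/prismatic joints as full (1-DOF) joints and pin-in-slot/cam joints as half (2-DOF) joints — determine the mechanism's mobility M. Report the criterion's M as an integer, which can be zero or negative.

(L,J1,J2)=(1,0,0); link0 fixed
link1: (2,0,0)
PS 0-1 [J2]: (2,0,1)
link2: (3,0,1)
C 1-2 [J2]: (3,0,2)
link3: (4,0,2)
R 1-3 [J1]: (4,1,2)
link4: (5,1,2)
C 3-4 [J2]: (5,1,3)
link5: (6,1,3)
link6: (7,1,3)
R 5-6 [J1]: (7,2,3)
PS 5-4 [J2]: (7,2,4)
link7: (8,2,4)
R 7-1 [J1]: (8,3,4)
Grübler: 3·7 − 2·3 − 4 = 11

M = 11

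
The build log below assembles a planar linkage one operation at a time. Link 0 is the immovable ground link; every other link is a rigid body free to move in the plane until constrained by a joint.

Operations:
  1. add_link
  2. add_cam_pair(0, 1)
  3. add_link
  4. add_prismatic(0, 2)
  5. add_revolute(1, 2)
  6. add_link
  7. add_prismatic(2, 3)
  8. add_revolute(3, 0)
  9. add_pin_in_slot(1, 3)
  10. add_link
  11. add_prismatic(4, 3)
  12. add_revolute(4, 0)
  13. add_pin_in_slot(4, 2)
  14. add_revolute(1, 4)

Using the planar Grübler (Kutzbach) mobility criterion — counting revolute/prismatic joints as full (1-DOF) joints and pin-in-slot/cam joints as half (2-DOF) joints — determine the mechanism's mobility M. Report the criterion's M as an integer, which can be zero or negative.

[1;0;0] (link 0 is ground)
L+ [2;0;0]
C(0,1)∈J2 [2;0;1]
L+ [3;0;1]
P(0,2)∈J1 [3;1;1]
R(1,2)∈J1 [3;2;1]
L+ [4;2;1]
P(2,3)∈J1 [4;3;1]
R(3,0)∈J1 [4;4;1]
PS(1,3)∈J2 [4;4;2]
L+ [5;4;2]
P(4,3)∈J1 [5;5;2]
R(4,0)∈J1 [5;6;2]
PS(4,2)∈J2 [5;6;3]
R(1,4)∈J1 [5;7;3]
mobility = 12 − 14 − 3 = -5

M = -5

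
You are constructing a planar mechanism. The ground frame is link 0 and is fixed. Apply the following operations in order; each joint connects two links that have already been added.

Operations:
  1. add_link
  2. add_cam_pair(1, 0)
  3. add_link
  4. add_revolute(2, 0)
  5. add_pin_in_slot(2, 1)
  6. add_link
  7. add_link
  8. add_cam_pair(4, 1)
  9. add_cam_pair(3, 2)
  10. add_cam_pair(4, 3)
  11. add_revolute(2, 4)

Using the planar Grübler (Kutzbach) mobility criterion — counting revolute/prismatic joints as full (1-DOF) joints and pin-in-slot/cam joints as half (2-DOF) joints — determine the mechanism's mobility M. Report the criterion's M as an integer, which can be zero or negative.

M = 3

(L,J1,J2)=(1,0,0); link0 fixed
link1: (2,0,0)
C 1-0 [J2]: (2,0,1)
link2: (3,0,1)
R 2-0 [J1]: (3,1,1)
PS 2-1 [J2]: (3,1,2)
link3: (4,1,2)
link4: (5,1,2)
C 4-1 [J2]: (5,1,3)
C 3-2 [J2]: (5,1,4)
C 4-3 [J2]: (5,1,5)
R 2-4 [J1]: (5,2,5)
Grübler: 3·4 − 2·2 − 5 = 3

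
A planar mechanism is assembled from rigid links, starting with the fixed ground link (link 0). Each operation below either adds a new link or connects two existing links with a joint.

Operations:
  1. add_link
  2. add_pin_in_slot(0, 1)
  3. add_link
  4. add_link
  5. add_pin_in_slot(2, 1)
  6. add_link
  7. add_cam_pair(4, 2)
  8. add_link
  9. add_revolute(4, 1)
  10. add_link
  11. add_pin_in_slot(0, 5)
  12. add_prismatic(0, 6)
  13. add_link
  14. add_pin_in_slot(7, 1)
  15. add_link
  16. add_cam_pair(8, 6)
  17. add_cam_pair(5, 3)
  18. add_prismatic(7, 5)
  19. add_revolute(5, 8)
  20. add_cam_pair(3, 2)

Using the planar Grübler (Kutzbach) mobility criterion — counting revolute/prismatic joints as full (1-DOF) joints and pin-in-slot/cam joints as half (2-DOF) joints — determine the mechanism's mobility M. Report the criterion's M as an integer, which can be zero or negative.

M = 8

[1;0;0] (link 0 is ground)
L+ [2;0;0]
PS(0,1)∈J2 [2;0;1]
L+ [3;0;1]
L+ [4;0;1]
PS(2,1)∈J2 [4;0;2]
L+ [5;0;2]
C(4,2)∈J2 [5;0;3]
L+ [6;0;3]
R(4,1)∈J1 [6;1;3]
L+ [7;1;3]
PS(0,5)∈J2 [7;1;4]
P(0,6)∈J1 [7;2;4]
L+ [8;2;4]
PS(7,1)∈J2 [8;2;5]
L+ [9;2;5]
C(8,6)∈J2 [9;2;6]
C(5,3)∈J2 [9;2;7]
P(7,5)∈J1 [9;3;7]
R(5,8)∈J1 [9;4;7]
C(3,2)∈J2 [9;4;8]
mobility = 24 − 8 − 8 = 8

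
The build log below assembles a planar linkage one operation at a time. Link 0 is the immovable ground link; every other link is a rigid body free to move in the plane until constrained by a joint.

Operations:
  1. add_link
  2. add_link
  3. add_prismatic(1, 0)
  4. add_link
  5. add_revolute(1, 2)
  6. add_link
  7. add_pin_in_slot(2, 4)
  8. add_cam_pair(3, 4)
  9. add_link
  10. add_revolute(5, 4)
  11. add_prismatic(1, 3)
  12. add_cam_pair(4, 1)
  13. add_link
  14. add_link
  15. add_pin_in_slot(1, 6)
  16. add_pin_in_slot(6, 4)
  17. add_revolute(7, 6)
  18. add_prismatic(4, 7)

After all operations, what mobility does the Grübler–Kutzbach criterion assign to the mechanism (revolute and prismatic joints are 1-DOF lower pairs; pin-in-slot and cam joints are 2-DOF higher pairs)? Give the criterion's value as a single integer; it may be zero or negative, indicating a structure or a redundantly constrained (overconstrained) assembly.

L=1 J1=0 J2=0
add link → L=2 J1=0 J2=0
add link → L=3 J1=0 J2=0
P@1,0 dof=1 J1 → L=3 J1=1 J2=0
add link → L=4 J1=1 J2=0
R@1,2 dof=1 J1 → L=4 J1=2 J2=0
add link → L=5 J1=2 J2=0
PS@2,4 dof=2 J2 → L=5 J1=2 J2=1
C@3,4 dof=2 J2 → L=5 J1=2 J2=2
add link → L=6 J1=2 J2=2
R@5,4 dof=1 J1 → L=6 J1=3 J2=2
P@1,3 dof=1 J1 → L=6 J1=4 J2=2
C@4,1 dof=2 J2 → L=6 J1=4 J2=3
add link → L=7 J1=4 J2=3
add link → L=8 J1=4 J2=3
PS@1,6 dof=2 J2 → L=8 J1=4 J2=4
PS@6,4 dof=2 J2 → L=8 J1=4 J2=5
R@7,6 dof=1 J1 → L=8 J1=5 J2=5
P@4,7 dof=1 J1 → L=8 J1=6 J2=5
M=3(L−1)−2J1−J2=3·7−2·6−5=4

M = 4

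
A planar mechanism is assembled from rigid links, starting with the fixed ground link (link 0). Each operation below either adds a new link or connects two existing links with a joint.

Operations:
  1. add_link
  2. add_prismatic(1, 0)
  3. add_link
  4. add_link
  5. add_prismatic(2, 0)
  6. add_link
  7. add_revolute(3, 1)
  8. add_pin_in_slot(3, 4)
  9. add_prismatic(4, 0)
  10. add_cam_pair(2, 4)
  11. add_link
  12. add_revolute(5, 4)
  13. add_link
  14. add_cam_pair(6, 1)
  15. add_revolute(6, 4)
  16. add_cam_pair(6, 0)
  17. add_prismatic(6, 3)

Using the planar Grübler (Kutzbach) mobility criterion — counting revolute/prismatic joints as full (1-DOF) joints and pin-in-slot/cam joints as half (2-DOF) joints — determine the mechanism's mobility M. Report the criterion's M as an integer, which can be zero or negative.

M = 0

link 0 = ground. State L|J1|J2 = 1|0|0
+link1  2|0|0
P(1,0) f=1→J1  2|1|0
+link2  3|1|0
+link3  4|1|0
P(2,0) f=1→J1  4|2|0
+link4  5|2|0
R(3,1) f=1→J1  5|3|0
PS(3,4) f=2→J2  5|3|1
P(4,0) f=1→J1  5|4|1
C(2,4) f=2→J2  5|4|2
+link5  6|4|2
R(5,4) f=1→J1  6|5|2
+link6  7|5|2
C(6,1) f=2→J2  7|5|3
R(6,4) f=1→J1  7|6|3
C(6,0) f=2→J2  7|6|4
P(6,3) f=1→J1  7|7|4
M = 3(7−1)−2·7−4 = 18−14−4 = 0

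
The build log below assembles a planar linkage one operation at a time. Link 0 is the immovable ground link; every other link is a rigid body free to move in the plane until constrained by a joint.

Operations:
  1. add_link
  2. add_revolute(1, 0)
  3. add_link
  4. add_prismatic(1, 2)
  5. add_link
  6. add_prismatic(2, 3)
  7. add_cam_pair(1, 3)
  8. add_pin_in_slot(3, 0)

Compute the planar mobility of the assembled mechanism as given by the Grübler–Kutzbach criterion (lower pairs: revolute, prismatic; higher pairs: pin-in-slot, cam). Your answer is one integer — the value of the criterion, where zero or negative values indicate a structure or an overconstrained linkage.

M = 1

(L,J1,J2)=(1,0,0); link0 fixed
link1: (2,0,0)
R 1-0 [J1]: (2,1,0)
link2: (3,1,0)
P 1-2 [J1]: (3,2,0)
link3: (4,2,0)
P 2-3 [J1]: (4,3,0)
C 1-3 [J2]: (4,3,1)
PS 3-0 [J2]: (4,3,2)
Grübler: 3·3 − 2·3 − 2 = 1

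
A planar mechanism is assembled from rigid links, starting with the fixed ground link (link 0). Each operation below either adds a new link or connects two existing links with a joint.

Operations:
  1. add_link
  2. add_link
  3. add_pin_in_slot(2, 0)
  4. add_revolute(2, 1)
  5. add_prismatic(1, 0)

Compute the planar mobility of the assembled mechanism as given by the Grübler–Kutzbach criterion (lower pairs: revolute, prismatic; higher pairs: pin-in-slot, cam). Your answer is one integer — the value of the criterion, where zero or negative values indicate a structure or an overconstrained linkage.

M = 1

link 0 = ground. State L|J1|J2 = 1|0|0
+link1  2|0|0
+link2  3|0|0
PS(2,0) f=2→J2  3|0|1
R(2,1) f=1→J1  3|1|1
P(1,0) f=1→J1  3|2|1
M = 3(3−1)−2·2−1 = 6−4−1 = 1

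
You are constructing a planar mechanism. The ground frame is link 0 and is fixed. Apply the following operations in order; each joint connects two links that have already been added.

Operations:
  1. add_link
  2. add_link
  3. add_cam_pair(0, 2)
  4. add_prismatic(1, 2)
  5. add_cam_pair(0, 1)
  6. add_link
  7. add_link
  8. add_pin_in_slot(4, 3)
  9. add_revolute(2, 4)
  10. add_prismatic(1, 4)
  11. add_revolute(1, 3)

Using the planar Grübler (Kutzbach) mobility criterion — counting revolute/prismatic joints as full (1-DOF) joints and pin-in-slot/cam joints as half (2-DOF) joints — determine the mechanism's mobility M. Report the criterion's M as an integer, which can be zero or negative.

M = 1

L=1 J1=0 J2=0
add link → L=2 J1=0 J2=0
add link → L=3 J1=0 J2=0
C@0,2 dof=2 J2 → L=3 J1=0 J2=1
P@1,2 dof=1 J1 → L=3 J1=1 J2=1
C@0,1 dof=2 J2 → L=3 J1=1 J2=2
add link → L=4 J1=1 J2=2
add link → L=5 J1=1 J2=2
PS@4,3 dof=2 J2 → L=5 J1=1 J2=3
R@2,4 dof=1 J1 → L=5 J1=2 J2=3
P@1,4 dof=1 J1 → L=5 J1=3 J2=3
R@1,3 dof=1 J1 → L=5 J1=4 J2=3
M=3(L−1)−2J1−J2=3·4−2·4−3=1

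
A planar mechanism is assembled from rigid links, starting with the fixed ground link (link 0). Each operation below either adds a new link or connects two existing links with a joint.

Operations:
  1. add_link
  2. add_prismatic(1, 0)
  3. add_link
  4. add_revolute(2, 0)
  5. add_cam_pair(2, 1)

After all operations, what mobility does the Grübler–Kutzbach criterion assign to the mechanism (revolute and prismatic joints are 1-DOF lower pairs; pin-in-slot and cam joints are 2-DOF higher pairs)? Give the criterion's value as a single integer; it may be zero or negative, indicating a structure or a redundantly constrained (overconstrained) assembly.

M = 1

ground; <1,0,0>
#1 <2,0,0>
P:1↔0 J1 <2,1,0>
#2 <3,1,0>
R:2↔0 J1 <3,2,0>
C:2↔1 J2 <3,2,1>
3×2 − 2×2 − 1×1 = 1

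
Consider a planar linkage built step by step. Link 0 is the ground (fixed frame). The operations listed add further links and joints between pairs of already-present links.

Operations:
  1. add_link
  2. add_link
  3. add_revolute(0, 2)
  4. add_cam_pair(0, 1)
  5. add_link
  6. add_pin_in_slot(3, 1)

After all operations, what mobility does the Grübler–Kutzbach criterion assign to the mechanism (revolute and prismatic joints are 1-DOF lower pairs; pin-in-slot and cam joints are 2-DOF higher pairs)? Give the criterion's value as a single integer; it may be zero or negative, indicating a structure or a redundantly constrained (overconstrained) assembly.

ground; <1,0,0>
#1 <2,0,0>
#2 <3,0,0>
R:0↔2 J1 <3,1,0>
C:0↔1 J2 <3,1,1>
#3 <4,1,1>
PS:3↔1 J2 <4,1,2>
3×3 − 2×1 − 1×2 = 5

M = 5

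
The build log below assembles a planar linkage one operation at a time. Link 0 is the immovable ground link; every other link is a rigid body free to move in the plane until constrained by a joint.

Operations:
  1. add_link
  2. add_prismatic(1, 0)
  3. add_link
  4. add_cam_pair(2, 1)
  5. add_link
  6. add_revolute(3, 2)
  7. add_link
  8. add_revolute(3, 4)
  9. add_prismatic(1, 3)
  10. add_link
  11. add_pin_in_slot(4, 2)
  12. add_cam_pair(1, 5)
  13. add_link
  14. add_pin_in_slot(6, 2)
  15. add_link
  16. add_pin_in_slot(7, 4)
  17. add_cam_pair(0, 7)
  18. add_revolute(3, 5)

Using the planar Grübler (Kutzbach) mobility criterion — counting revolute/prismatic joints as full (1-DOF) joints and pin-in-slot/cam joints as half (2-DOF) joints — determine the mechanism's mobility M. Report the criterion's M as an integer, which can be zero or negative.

[1;0;0] (link 0 is ground)
L+ [2;0;0]
P(1,0)∈J1 [2;1;0]
L+ [3;1;0]
C(2,1)∈J2 [3;1;1]
L+ [4;1;1]
R(3,2)∈J1 [4;2;1]
L+ [5;2;1]
R(3,4)∈J1 [5;3;1]
P(1,3)∈J1 [5;4;1]
L+ [6;4;1]
PS(4,2)∈J2 [6;4;2]
C(1,5)∈J2 [6;4;3]
L+ [7;4;3]
PS(6,2)∈J2 [7;4;4]
L+ [8;4;4]
PS(7,4)∈J2 [8;4;5]
C(0,7)∈J2 [8;4;6]
R(3,5)∈J1 [8;5;6]
mobility = 21 − 10 − 6 = 5

M = 5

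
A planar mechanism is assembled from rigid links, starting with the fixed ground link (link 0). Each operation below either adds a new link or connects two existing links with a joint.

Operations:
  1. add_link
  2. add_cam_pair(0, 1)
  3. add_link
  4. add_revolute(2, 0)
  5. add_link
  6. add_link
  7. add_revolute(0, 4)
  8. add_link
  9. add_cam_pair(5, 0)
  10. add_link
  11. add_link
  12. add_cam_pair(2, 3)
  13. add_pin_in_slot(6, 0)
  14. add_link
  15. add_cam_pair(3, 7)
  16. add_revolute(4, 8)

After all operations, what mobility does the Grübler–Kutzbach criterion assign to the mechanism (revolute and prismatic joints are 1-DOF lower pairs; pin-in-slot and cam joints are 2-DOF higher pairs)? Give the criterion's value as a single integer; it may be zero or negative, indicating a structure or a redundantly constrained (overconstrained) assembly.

link 0 = ground. State L|J1|J2 = 1|0|0
+link1  2|0|0
C(0,1) f=2→J2  2|0|1
+link2  3|0|1
R(2,0) f=1→J1  3|1|1
+link3  4|1|1
+link4  5|1|1
R(0,4) f=1→J1  5|2|1
+link5  6|2|1
C(5,0) f=2→J2  6|2|2
+link6  7|2|2
+link7  8|2|2
C(2,3) f=2→J2  8|2|3
PS(6,0) f=2→J2  8|2|4
+link8  9|2|4
C(3,7) f=2→J2  9|2|5
R(4,8) f=1→J1  9|3|5
M = 3(9−1)−2·3−5 = 24−6−5 = 13

M = 13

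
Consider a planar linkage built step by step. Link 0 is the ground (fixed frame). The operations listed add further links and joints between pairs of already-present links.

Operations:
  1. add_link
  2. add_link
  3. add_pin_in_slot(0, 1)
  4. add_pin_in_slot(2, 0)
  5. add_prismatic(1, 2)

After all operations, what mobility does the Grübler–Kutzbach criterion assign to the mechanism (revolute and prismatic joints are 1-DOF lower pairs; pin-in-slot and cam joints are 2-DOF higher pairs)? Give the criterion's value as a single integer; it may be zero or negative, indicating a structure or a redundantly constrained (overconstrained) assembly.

L=1 J1=0 J2=0
add link → L=2 J1=0 J2=0
add link → L=3 J1=0 J2=0
PS@0,1 dof=2 J2 → L=3 J1=0 J2=1
PS@2,0 dof=2 J2 → L=3 J1=0 J2=2
P@1,2 dof=1 J1 → L=3 J1=1 J2=2
M=3(L−1)−2J1−J2=3·2−2·1−2=2

M = 2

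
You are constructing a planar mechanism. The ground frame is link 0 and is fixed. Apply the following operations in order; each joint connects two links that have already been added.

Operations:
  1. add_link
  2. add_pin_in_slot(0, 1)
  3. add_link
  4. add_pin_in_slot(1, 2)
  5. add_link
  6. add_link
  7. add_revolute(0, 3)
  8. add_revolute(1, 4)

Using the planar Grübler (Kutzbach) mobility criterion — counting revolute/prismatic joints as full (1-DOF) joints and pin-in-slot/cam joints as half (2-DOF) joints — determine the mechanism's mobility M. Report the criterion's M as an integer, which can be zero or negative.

ground; <1,0,0>
#1 <2,0,0>
PS:0↔1 J2 <2,0,1>
#2 <3,0,1>
PS:1↔2 J2 <3,0,2>
#3 <4,0,2>
#4 <5,0,2>
R:0↔3 J1 <5,1,2>
R:1↔4 J1 <5,2,2>
3×4 − 2×2 − 1×2 = 6

M = 6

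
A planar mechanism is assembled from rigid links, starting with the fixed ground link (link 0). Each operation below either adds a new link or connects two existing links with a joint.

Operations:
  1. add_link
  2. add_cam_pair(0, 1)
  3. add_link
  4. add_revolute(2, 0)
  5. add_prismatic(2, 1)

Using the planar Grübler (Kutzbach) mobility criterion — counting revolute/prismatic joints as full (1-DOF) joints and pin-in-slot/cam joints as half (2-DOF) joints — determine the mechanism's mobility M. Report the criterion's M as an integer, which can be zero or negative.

M = 1

L=1 J1=0 J2=0
add link → L=2 J1=0 J2=0
C@0,1 dof=2 J2 → L=2 J1=0 J2=1
add link → L=3 J1=0 J2=1
R@2,0 dof=1 J1 → L=3 J1=1 J2=1
P@2,1 dof=1 J1 → L=3 J1=2 J2=1
M=3(L−1)−2J1−J2=3·2−2·2−1=1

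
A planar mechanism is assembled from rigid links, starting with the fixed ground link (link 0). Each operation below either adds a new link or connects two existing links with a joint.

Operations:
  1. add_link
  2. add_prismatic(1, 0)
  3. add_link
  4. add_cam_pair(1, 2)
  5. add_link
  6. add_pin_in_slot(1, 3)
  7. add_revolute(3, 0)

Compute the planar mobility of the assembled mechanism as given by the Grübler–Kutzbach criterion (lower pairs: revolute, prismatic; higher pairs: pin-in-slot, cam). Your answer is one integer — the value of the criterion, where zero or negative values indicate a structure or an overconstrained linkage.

M = 3

ground; <1,0,0>
#1 <2,0,0>
P:1↔0 J1 <2,1,0>
#2 <3,1,0>
C:1↔2 J2 <3,1,1>
#3 <4,1,1>
PS:1↔3 J2 <4,1,2>
R:3↔0 J1 <4,2,2>
3×3 − 2×2 − 1×2 = 3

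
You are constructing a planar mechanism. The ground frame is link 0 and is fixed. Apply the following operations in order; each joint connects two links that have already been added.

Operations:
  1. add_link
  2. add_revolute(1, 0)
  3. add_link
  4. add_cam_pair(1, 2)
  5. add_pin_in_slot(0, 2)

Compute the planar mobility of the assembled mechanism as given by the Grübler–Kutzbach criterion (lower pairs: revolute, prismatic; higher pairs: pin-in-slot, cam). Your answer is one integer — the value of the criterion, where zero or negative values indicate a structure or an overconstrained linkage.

L=1 J1=0 J2=0
add link → L=2 J1=0 J2=0
R@1,0 dof=1 J1 → L=2 J1=1 J2=0
add link → L=3 J1=1 J2=0
C@1,2 dof=2 J2 → L=3 J1=1 J2=1
PS@0,2 dof=2 J2 → L=3 J1=1 J2=2
M=3(L−1)−2J1−J2=3·2−2·1−2=2

M = 2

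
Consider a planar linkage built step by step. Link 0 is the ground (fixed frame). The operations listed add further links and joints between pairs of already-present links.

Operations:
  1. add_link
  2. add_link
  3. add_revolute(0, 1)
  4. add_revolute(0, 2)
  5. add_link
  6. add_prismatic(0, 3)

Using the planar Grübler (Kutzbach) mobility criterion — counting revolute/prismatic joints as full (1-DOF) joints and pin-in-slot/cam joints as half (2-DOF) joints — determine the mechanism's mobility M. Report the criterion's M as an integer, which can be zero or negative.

ground; <1,0,0>
#1 <2,0,0>
#2 <3,0,0>
R:0↔1 J1 <3,1,0>
R:0↔2 J1 <3,2,0>
#3 <4,2,0>
P:0↔3 J1 <4,3,0>
3×3 − 2×3 − 1×0 = 3

M = 3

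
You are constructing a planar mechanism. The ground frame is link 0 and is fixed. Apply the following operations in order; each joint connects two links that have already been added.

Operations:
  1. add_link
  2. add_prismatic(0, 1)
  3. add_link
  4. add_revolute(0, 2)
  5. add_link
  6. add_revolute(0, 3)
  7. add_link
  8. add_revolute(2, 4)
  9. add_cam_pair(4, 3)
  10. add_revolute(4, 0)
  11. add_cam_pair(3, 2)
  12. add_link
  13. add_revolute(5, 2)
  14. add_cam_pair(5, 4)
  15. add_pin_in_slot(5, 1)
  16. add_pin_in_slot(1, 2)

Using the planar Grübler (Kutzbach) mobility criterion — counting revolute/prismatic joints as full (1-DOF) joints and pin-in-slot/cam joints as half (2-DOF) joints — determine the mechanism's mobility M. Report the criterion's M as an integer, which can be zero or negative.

link 0 = ground. State L|J1|J2 = 1|0|0
+link1  2|0|0
P(0,1) f=1→J1  2|1|0
+link2  3|1|0
R(0,2) f=1→J1  3|2|0
+link3  4|2|0
R(0,3) f=1→J1  4|3|0
+link4  5|3|0
R(2,4) f=1→J1  5|4|0
C(4,3) f=2→J2  5|4|1
R(4,0) f=1→J1  5|5|1
C(3,2) f=2→J2  5|5|2
+link5  6|5|2
R(5,2) f=1→J1  6|6|2
C(5,4) f=2→J2  6|6|3
PS(5,1) f=2→J2  6|6|4
PS(1,2) f=2→J2  6|6|5
M = 3(6−1)−2·6−5 = 15−12−5 = -2

M = -2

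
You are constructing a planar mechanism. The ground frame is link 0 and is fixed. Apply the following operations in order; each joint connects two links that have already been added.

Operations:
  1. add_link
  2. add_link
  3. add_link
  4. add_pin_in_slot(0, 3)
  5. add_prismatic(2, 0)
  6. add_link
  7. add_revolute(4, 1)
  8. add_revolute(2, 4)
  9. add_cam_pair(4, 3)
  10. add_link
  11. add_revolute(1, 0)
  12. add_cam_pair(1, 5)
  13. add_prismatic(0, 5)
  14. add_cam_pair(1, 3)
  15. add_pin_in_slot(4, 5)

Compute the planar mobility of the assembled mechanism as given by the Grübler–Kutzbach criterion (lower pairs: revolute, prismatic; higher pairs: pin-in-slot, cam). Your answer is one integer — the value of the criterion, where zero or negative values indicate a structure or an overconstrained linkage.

M = 0

link 0 = ground. State L|J1|J2 = 1|0|0
+link1  2|0|0
+link2  3|0|0
+link3  4|0|0
PS(0,3) f=2→J2  4|0|1
P(2,0) f=1→J1  4|1|1
+link4  5|1|1
R(4,1) f=1→J1  5|2|1
R(2,4) f=1→J1  5|3|1
C(4,3) f=2→J2  5|3|2
+link5  6|3|2
R(1,0) f=1→J1  6|4|2
C(1,5) f=2→J2  6|4|3
P(0,5) f=1→J1  6|5|3
C(1,3) f=2→J2  6|5|4
PS(4,5) f=2→J2  6|5|5
M = 3(6−1)−2·5−5 = 15−10−5 = 0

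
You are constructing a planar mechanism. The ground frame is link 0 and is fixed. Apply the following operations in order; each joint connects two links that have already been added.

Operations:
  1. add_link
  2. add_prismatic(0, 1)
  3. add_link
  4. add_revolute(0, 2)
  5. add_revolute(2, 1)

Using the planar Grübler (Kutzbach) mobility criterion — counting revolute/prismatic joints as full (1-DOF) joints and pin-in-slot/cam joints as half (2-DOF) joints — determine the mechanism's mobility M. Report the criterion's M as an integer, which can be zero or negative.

M = 0

(L,J1,J2)=(1,0,0); link0 fixed
link1: (2,0,0)
P 0-1 [J1]: (2,1,0)
link2: (3,1,0)
R 0-2 [J1]: (3,2,0)
R 2-1 [J1]: (3,3,0)
Grübler: 3·2 − 2·3 − 0 = 0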